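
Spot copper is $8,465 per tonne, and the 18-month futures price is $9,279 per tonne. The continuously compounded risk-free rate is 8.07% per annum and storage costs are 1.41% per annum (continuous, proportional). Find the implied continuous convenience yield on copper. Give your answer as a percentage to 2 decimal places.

F = S·e^((r+u−y)T) ⇒ (r+u−y) = ln(F/S)/T
ln(9279/8465) = 0.091814; /T ⇒ 0.061209
y = r + u − ln(F/S)/T = 0.0807 + 0.0141 − 0.061209 = 0.033591
y = 3.36%

3.36%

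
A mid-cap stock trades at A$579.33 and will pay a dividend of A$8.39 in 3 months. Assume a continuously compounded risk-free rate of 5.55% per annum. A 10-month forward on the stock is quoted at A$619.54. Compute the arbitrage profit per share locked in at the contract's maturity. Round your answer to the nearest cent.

A$21.45 per share

PV(dividends) I = 8.39·e^(−0.0555·3/12) = 8.2744
Fair forward F* = (S − I)·e^(rT) = (579.33 − 8.2744)·e^0.046250 = 571.0556 × 1.047336 = 598.0871
Market A$619.54 > fair 598.0871: forward overpriced → cash-and-carry (borrow at r, buy the stock and collect the dividends, short the forward).
Profit at T = |F_mkt − F*| = |619.54 − 598.0871| = A$21.45 per share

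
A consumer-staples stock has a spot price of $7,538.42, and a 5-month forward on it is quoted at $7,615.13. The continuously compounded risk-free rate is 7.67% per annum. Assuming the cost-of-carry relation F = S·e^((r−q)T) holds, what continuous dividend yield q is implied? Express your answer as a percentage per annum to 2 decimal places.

From F = S·e^((r−q)T): (r − q) = ln(F/S)/T
ln(7615.13/7538.42) = ln(1.010176) = 0.010125
(r − q) = 0.010125 / (5/12) = 0.024300
q = r − ln(F/S)/T = 0.0767 − 0.024300 = 0.052400
q = 5.24%

5.24%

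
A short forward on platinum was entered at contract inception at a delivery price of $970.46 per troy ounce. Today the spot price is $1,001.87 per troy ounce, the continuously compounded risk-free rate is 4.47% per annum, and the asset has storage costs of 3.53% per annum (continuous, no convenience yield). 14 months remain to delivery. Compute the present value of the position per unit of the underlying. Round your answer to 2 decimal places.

-$122.84 per troy ounce

Current fair forward for the remaining 14 months: F = S·e^((r + u)·T), (r + u) = 0.0447 + 0.0353 = 0.0800
F = 1001.87 · e^(0.0800 × 14/12) = 1001.87 × 1.09782762 = 1099.8806
Value of long forward = (F − K)·e^(−rT) = (1099.8806 − 970.46) · e^(−0.0447·14/12)
= 129.4206 × 0.94918648 = 122.84
Short position value = −(long value) = -$122.84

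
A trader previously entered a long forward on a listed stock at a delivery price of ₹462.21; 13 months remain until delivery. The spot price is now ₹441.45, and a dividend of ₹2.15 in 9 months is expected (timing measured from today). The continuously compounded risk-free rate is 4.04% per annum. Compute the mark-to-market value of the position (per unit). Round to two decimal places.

-₹3.05

PV(remaining dividends) I = 2.15·e^(−0.0404·9/12) = 2.0858
Current forward F = (S − I)·e^(rT) = (441.45 − 2.0858)·e^(0.0404·13/12) = 439.3642 × 1.044739 = 459.0209
Value (long) = (F − K)·e^(−rT) = (459.0209 − 462.21) × 0.957177 = -3.0525
Value = -₹3.05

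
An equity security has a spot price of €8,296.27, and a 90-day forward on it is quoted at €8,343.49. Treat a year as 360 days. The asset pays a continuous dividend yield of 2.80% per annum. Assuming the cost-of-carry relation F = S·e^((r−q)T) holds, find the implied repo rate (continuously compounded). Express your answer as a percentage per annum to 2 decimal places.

From F = S·e^((r−q)T): (r − q) = ln(F/S)/T
ln(8343.49/8296.27) = ln(1.005692) = 0.005676
(r − q) = 0.005676 / (90/360) = 0.022704
r = ln(F/S)/T + q = 0.022704 + 0.0280 = 0.050704
r = 5.07%

5.07%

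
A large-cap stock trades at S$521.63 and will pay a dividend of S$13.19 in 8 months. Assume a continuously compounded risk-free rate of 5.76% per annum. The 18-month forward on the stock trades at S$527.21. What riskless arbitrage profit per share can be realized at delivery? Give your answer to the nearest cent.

PV(dividends) I = 13.19·e^(−0.0576·8/12) = 12.6931
Fair forward F* = (S − I)·e^(rT) = (521.63 − 12.6931)·e^0.086400 = 508.9369 × 1.090242 = 554.8644
Market S$527.21 < fair 554.8644: forward underpriced → reverse cash-and-carry (short the stock, invest proceeds at r, pay the dividends, go long the forward).
Profit at T = |F_mkt − F*| = |527.21 − 554.8644| = S$27.65 per share

S$27.65 per share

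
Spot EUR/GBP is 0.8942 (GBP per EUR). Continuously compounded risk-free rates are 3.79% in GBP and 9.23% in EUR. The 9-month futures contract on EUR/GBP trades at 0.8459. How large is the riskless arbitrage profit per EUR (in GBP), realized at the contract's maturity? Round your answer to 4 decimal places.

Fair futures: F* = S·e^(carry·T), with carry = (r_GBP − r_EUR) = 0.0379 − 0.0923 = -0.0544
F* = 0.8942 · e^(-0.0544 × 9/12) = 0.8942 · e^-0.040800 = 0.8942 × 0.960021 = 0.8585
Market 0.8459 < fair 0.8585: forward underpriced → reverse cash-and-carry (short spot, go long the forward).
At maturity, profit = |F_mkt − F*| = |0.8459 − 0.8585| = 0.0126 per EUR (in GBP)

0.0126 per EUR (in GBP)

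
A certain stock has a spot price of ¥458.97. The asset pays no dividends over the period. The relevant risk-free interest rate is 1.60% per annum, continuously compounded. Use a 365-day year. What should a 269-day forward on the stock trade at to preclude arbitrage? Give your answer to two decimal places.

F = S·e^(rT) = 458.97 · e^(0.0160 × 269/365)
= 458.97 · e^0.011792 = 458.97 × 1.011862
F = ¥464.41

¥464.41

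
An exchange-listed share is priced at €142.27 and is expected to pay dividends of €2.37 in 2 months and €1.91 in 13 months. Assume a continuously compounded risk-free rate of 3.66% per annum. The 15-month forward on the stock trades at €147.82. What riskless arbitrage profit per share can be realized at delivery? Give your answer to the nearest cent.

PV(dividends) I = 2.37·e^(−0.0366·2/12) + 1.91·e^(−0.0366·13/12) = 4.1913
Fair forward F* = (S − I)·e^(rT) = (142.27 − 4.1913)·e^0.045750 = 138.0787 × 1.046813 = 144.5426
Market €147.82 > fair 144.5426: forward overpriced → cash-and-carry (borrow at r, buy the stock and collect the dividends, short the forward).
Profit at T = |F_mkt − F*| = |147.82 − 144.5426| = €3.28 per share

€3.28 per share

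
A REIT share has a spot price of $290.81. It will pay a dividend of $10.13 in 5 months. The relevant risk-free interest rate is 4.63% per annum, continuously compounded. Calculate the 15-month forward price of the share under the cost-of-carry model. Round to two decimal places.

$297.61

PV(dividends) I = 10.13·e^(−0.0463·5/12)
I = 9.9364
F = (S − I)·e^(rT) = (290.81 − 9.9364) · e^(0.0463·15/12)
= 280.8736 · e^0.057875 = 280.8736 × 1.059583 = $297.61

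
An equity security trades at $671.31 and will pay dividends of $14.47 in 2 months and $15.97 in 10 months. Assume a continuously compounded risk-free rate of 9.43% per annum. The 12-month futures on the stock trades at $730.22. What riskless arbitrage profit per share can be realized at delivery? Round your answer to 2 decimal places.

PV(dividends) I = 14.47·e^(−0.0943·2/12) + 15.97·e^(−0.0943·10/12) = 29.0074
Fair futures F* = (S − I)·e^(rT) = (671.31 − 29.0074)·e^0.094300 = 642.3026 × 1.098889 = 705.8193
Market $730.22 > fair 705.8193: forward overpriced → cash-and-carry (borrow at r, buy the stock and collect the dividends, short the forward).
Profit at T = |F_mkt − F*| = |730.22 − 705.8193| = $24.40 per share

$24.40 per share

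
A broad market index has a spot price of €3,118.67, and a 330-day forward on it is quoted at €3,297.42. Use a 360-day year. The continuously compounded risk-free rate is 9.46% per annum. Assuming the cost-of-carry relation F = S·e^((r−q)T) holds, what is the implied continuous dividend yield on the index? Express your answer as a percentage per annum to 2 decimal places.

From F = S·e^((r−q)T): (r − q) = ln(F/S)/T
ln(3297.42/3118.67) = ln(1.057316) = 0.055734
(r − q) = 0.055734 / (330/360) = 0.060801
q = r − ln(F/S)/T = 0.0946 − 0.060801 = 0.033799
q = 3.38%

3.38%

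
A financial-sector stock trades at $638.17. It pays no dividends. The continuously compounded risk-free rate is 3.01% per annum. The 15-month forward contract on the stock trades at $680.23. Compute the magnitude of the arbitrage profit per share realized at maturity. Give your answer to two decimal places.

Fair forward: F* = S·e^(carry·T), with carry = r = 0.0301
F* = 638.17 · e^(0.0301 × 15/12) = 638.17 · e^0.037625 = 638.17 × 1.038342 = $662.6387
Market $680.23 > fair $662.6387: forward overpriced → cash-and-carry (buy spot, short the forward).
At maturity, profit = |F_mkt − F*| = |680.23 − 662.6387| = $17.59 per share

$17.59 per share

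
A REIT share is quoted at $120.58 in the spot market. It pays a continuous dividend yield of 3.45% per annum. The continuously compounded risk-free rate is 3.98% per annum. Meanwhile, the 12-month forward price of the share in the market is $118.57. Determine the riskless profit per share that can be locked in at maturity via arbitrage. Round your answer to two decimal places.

Fair forward: F* = S·e^(carry·T), with carry = (r − q) = 0.0398 − 0.0345 = 0.0053
F* = 120.58 · e^(0.0053 × 12/12) = 120.58 · e^0.005300 = 120.58 × 1.005314 = $121.2208
Market $118.57 < fair $121.2208: forward underpriced → reverse cash-and-carry (short spot, go long the forward).
At maturity, profit = |F_mkt − F*| = |118.57 − 121.2208| = $2.65 per share

$2.65 per share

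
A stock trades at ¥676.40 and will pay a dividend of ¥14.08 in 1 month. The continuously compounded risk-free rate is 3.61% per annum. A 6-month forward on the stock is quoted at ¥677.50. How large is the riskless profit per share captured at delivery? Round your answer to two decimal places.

¥3.07 per share

PV(dividends) I = 14.08·e^(−0.0361·1/12) = 14.0377
Fair forward F* = (S − I)·e^(rT) = (676.40 − 14.0377)·e^0.018050 = 662.3623 × 1.018214 = 674.4266
Market ¥677.50 > fair 674.4266: forward overpriced → cash-and-carry (borrow at r, buy the stock and collect the dividends, short the forward).
Profit at T = |F_mkt − F*| = |677.50 − 674.4266| = ¥3.07 per share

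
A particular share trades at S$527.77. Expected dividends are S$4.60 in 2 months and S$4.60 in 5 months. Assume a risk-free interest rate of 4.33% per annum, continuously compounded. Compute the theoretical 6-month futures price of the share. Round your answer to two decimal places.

S$530.04

PV(dividends) I = 4.60·e^(−0.0433·2/12) + 4.60·e^(−0.0433·5/12)
I = 4.5669 + 4.5178 = 9.0847
F = (S − I)·e^(rT) = (527.77 − 9.0847) · e^(0.0433·6/12)
= 518.6853 · e^0.021650 = 518.6853 × 1.021886 = S$530.04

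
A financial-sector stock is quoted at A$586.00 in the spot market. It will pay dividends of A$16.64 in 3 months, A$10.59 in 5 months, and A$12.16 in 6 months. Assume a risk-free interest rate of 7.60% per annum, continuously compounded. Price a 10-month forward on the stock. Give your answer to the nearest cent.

A$583.52

PV(dividends) I = 16.64·e^(−0.0760·3/12) + 10.59·e^(−0.0760·5/12) + 12.16·e^(−0.0760·6/12)
I = 16.3268 + 10.2599 + 11.7066 = 38.2933
F = (S − I)·e^(rT) = (586.00 − 38.2933) · e^(0.0760·10/12)
= 547.7067 · e^0.063333 = 547.7067 × 1.065382 = A$583.52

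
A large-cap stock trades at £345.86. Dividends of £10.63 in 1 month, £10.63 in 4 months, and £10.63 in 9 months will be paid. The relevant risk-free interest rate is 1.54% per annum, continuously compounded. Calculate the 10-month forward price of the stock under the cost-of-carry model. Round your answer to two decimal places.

PV(dividends) I = 10.63·e^(−0.0154·1/12) + 10.63·e^(−0.0154·4/12) + 10.63·e^(−0.0154·9/12)
I = 10.6164 + 10.5756 + 10.5079 = 31.6999
F = (S − I)·e^(rT) = (345.86 − 31.6999) · e^(0.0154·10/12)
= 314.1601 · e^0.012833 = 314.1601 × 1.012916 = £318.22

£318.22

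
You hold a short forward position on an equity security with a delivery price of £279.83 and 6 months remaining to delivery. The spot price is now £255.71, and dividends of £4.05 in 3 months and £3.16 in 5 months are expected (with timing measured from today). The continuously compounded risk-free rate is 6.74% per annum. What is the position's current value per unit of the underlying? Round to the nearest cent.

£21.90

PV(remaining dividends) I = 4.05·e^(−0.0674·3/12) + 3.16·e^(−0.0674·5/12) = 7.0548
Current forward F = (S − I)·e^(rT) = (255.71 − 7.0548)·e^(0.0674·6/12) = 248.6552 × 1.034274 = 257.1776
Value (long) = (F − K)·e^(−rT) = (257.1776 − 279.83) × 0.966862 = -21.9017
Short position value = −(long value) = £21.90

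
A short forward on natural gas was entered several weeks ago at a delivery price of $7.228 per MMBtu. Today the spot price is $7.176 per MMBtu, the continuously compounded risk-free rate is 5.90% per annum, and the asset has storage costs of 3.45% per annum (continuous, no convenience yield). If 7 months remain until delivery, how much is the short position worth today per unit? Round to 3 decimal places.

Current fair forward for the remaining 7 months: F = S·e^((r + u)·T), (r + u) = 0.0590 + 0.0345 = 0.0935
F = 7.176 · e^(0.0935 × 7/12) = 7.176 × 1.056056 = 7.5783
Value of long forward = (F − K)·e^(−rT) = (7.5783 − 7.228) · e^(−0.0590·7/12)
= 0.3503 × 0.966169 = 0.338
Short position value = −(long value) = -$0.338

-$0.338 per MMBtu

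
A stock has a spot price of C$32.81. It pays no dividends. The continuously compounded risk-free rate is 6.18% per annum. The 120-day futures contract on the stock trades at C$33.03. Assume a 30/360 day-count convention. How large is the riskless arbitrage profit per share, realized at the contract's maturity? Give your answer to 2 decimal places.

C$0.46 per share

Fair futures: F* = S·e^(carry·T), with carry = r = 0.0618
F* = 32.81 · e^(0.0618 × 120/360) = 32.81 · e^0.020600 = 32.81 × 1.020814 = C$33.4929
Market C$33.03 < fair C$33.4929: forward underpriced → reverse cash-and-carry (short spot, go long the forward).
At maturity, profit = |F_mkt − F*| = |33.03 − 33.4929| = C$0.46 per share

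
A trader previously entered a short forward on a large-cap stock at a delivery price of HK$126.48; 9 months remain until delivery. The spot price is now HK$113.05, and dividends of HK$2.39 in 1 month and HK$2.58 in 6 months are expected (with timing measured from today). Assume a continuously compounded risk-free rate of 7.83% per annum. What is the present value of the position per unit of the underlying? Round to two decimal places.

PV(remaining dividends) I = 2.39·e^(−0.0783·1/12) + 2.58·e^(−0.0783·6/12) = 4.8554
Current forward F = (S − I)·e^(rT) = (113.05 − 4.8554)·e^(0.0783·9/12) = 108.1946 × 1.060484 = 114.7386
Value (long) = (F − K)·e^(−rT) = (114.7386 − 126.48) × 0.942966 = -11.0717
Short position value = −(long value) = HK$11.07

HK$11.07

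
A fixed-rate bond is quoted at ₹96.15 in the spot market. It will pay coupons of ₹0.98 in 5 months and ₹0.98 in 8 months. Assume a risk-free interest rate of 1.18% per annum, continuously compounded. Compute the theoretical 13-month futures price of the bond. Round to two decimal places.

PV(coupons) I = 0.98·e^(−0.0118·5/12) + 0.98·e^(−0.0118·8/12)
I = 0.9752 + 0.9723 = 1.9475
F = (S − I)·e^(rT) = (96.15 − 1.9475) · e^(0.0118·13/12)
= 94.2025 · e^0.012783 = 94.2025 × 1.012865 = ₹95.41

₹95.41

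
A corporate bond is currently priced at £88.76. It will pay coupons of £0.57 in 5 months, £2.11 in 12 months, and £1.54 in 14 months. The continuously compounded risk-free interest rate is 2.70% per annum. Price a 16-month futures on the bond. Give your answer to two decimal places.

PV(coupons) I = 0.57·e^(−0.0270·5/12) + 2.11·e^(−0.0270·12/12) + 1.54·e^(−0.0270·14/12)
I = 0.5636 + 2.0538 + 1.4922 = 4.1096
F = (S − I)·e^(rT) = (88.76 − 4.1096) · e^(0.0270·16/12)
= 84.6504 · e^0.036000 = 84.6504 × 1.036656 = £87.75

£87.75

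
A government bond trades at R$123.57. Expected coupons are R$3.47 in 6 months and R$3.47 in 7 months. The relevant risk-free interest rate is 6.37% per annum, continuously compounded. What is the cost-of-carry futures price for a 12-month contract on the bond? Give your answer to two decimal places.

R$124.55

PV(coupons) I = 3.47·e^(−0.0637·6/12) + 3.47·e^(−0.0637·7/12)
I = 3.3612 + 3.3434 = 6.7046
F = (S − I)·e^(rT) = (123.57 − 6.7046) · e^(0.0637·12/12)
= 116.8654 · e^0.063700 = 116.8654 × 1.065773 = R$124.55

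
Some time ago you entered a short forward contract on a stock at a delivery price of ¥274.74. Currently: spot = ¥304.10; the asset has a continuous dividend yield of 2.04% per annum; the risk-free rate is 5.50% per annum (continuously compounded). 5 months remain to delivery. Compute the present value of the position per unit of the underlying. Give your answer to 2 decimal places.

Current fair forward for the remaining 5 months: F = S·e^((r − q)·T), (r − q) = 0.0550 − 0.0204 = 0.0346
F = 304.10 · e^(0.0346 × 5/12) = 304.10 × 1.014521 = 308.5158
Value of long forward = (F − K)·e^(−rT) = (308.5158 − 274.74) · e^(−0.0550·5/12)
= 33.7758 × 0.977344 = 33.01
Short position value = −(long value) = -¥33.01

-¥33.01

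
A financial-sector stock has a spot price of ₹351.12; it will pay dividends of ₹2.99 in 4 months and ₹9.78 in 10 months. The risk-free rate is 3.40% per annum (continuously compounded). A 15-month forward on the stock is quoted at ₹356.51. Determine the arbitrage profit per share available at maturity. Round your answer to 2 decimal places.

PV(dividends) I = 2.99·e^(−0.0340·4/12) + 9.78·e^(−0.0340·10/12) = 12.4631
Fair forward F* = (S − I)·e^(rT) = (351.12 − 12.4631)·e^0.042500 = 338.6569 × 1.043416 = 353.3600
Market ₹356.51 > fair 353.3600: forward overpriced → cash-and-carry (borrow at r, buy the stock and collect the dividends, short the forward).
Profit at T = |F_mkt − F*| = |356.51 − 353.3600| = ₹3.15 per share

₹3.15 per share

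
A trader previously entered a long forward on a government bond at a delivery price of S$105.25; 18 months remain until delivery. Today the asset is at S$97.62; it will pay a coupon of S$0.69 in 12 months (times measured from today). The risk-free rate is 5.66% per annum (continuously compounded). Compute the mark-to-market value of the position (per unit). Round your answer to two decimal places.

PV(remaining coupons) I = 0.69·e^(−0.0566·12/12) = 0.6520
Current forward F = (S − I)·e^(rT) = (97.62 − 0.6520)·e^(0.0566·18/12) = 96.9680 × 1.088608 = 105.5601
Value (long) = (F − K)·e^(−rT) = (105.5601 − 105.25) × 0.918604 = 0.2849
Value = S$0.28

S$0.28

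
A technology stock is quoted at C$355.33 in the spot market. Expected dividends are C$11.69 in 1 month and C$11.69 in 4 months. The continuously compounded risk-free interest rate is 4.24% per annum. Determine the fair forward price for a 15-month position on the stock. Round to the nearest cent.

PV(dividends) I = 11.69·e^(−0.0424·1/12) + 11.69·e^(−0.0424·4/12)
I = 11.6488 + 11.5259 = 23.1747
F = (S − I)·e^(rT) = (355.33 − 23.1747) · e^(0.0424·15/12)
= 332.1553 · e^0.053000 = 332.1553 × 1.054430 = C$350.23

C$350.23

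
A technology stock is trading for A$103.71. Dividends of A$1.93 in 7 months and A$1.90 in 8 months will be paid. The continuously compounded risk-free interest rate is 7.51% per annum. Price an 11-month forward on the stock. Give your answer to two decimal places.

A$107.19

PV(dividends) I = 1.93·e^(−0.0751·7/12) + 1.90·e^(−0.0751·8/12)
I = 1.8473 + 1.8072 = 3.6545
F = (S − I)·e^(rT) = (103.71 − 3.6545) · e^(0.0751·11/12)
= 100.0555 · e^0.068842 = 100.0555 × 1.071267 = A$107.19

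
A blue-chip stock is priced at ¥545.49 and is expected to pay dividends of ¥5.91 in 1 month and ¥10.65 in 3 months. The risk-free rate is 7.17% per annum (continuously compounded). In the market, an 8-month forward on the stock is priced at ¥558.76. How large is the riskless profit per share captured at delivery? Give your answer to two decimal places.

PV(dividends) I = 5.91·e^(−0.0717·1/12) + 10.65·e^(−0.0717·3/12) = 16.3356
Fair forward F* = (S − I)·e^(rT) = (545.49 − 16.3356)·e^0.047800 = 529.1544 × 1.048961 = 555.0623
Market ¥558.76 > fair 555.0623: forward overpriced → cash-and-carry (borrow at r, buy the stock and collect the dividends, short the forward).
Profit at T = |F_mkt − F*| = |558.76 − 555.0623| = ¥3.70 per share

¥3.70 per share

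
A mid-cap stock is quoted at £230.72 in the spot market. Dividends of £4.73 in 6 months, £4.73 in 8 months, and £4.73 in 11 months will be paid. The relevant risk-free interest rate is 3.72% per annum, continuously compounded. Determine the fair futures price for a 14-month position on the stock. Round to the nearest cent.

£226.51

PV(dividends) I = 4.73·e^(−0.0372·6/12) + 4.73·e^(−0.0372·8/12) + 4.73·e^(−0.0372·11/12)
I = 4.6428 + 4.6141 + 4.5714 = 13.8283
F = (S − I)·e^(rT) = (230.72 − 13.8283) · e^(0.0372·14/12)
= 216.8917 · e^0.043400 = 216.8917 × 1.044356 = £226.51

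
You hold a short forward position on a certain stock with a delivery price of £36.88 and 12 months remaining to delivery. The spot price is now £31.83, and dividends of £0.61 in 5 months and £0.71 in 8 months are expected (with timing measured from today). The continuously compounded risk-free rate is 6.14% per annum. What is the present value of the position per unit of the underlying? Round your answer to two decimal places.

£4.13

PV(remaining dividends) I = 0.61·e^(−0.0614·5/12) + 0.71·e^(−0.0614·8/12) = 1.2761
Current forward F = (S − I)·e^(rT) = (31.83 − 1.2761)·e^(0.0614·12/12) = 30.5539 × 1.063324 = 32.4887
Value (long) = (F − K)·e^(−rT) = (32.4887 − 36.88) × 0.940447 = -4.1298
Short position value = −(long value) = £4.13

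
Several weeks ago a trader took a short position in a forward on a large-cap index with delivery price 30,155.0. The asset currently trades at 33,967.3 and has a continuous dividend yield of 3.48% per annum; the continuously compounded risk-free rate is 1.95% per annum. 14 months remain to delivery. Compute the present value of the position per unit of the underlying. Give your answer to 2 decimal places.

-3139.13

Current fair forward for the remaining 14 months: F = S·e^((r − q)·T), (r − q) = 0.0195 − 0.0348 = -0.0153
F = 33967.3 · e^(-0.0153 × 14/12) = 33967.3 × 0.98230837 = 33366.3631
Value of long forward = (F − K)·e^(−rT) = (33366.3631 − 30155.0) · e^(−0.0195·14/12)
= 3211.3631 × 0.97750683 = 3139.13
Short position value = −(long value) = -3139.13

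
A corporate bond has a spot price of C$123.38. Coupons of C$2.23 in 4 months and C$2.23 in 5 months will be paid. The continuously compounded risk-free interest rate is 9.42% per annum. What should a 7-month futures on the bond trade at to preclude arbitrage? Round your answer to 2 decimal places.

PV(coupons) I = 2.23·e^(−0.0942·4/12) + 2.23·e^(−0.0942·5/12)
I = 2.1611 + 2.1442 = 4.3053
F = (S − I)·e^(rT) = (123.38 − 4.3053) · e^(0.0942·7/12)
= 119.0747 · e^0.054950 = 119.0747 × 1.056488 = C$125.80

C$125.80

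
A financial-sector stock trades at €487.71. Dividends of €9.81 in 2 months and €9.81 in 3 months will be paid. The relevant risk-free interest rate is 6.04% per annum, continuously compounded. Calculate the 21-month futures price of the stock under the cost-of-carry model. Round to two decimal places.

€520.55

PV(dividends) I = 9.81·e^(−0.0604·2/12) + 9.81·e^(−0.0604·3/12)
I = 9.7117 + 9.6630 = 19.3747
F = (S − I)·e^(rT) = (487.71 − 19.3747) · e^(0.0604·21/12)
= 468.3353 · e^0.105700 = 468.3353 × 1.111488 = €520.55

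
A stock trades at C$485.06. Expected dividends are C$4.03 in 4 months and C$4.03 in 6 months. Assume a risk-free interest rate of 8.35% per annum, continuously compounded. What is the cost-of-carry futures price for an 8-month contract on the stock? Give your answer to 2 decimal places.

PV(dividends) I = 4.03·e^(−0.0835·4/12) + 4.03·e^(−0.0835·6/12)
I = 3.9194 + 3.8652 = 7.7846
F = (S − I)·e^(rT) = (485.06 − 7.7846) · e^(0.0835·8/12)
= 477.2754 · e^0.055667 = 477.2754 × 1.057246 = C$504.60

C$504.60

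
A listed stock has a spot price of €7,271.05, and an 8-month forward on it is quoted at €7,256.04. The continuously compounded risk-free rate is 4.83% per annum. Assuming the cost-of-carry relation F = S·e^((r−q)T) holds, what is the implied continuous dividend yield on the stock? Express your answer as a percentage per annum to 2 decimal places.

From F = S·e^((r−q)T): (r − q) = ln(F/S)/T
ln(7256.04/7271.05) = ln(0.997936) = -0.002066
(r − q) = -0.002066 / (8/12) = -0.003099
q = r − ln(F/S)/T = 0.0483 + 0.003099 = 0.051399
q = 5.14%

5.14%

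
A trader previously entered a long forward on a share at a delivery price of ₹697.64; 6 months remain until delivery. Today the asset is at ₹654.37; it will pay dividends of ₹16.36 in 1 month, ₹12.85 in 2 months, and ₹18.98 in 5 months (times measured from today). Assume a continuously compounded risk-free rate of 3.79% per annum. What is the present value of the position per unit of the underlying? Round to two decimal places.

PV(remaining dividends) I = 16.36·e^(−0.0379·1/12) + 12.85·e^(−0.0379·2/12) + 18.98·e^(−0.0379·5/12) = 47.7601
Current forward F = (S − I)·e^(rT) = (654.37 − 47.7601)·e^(0.0379·6/12) = 606.6099 × 1.019131 = 618.2150
Value (long) = (F − K)·e^(−rT) = (618.2150 − 697.64) × 0.981228 = -77.9340
Value = -₹77.93

-₹77.93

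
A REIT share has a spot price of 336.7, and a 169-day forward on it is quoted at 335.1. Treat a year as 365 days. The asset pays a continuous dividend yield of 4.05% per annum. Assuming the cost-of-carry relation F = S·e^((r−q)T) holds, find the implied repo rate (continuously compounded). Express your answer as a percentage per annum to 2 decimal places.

From F = S·e^((r−q)T): (r − q) = ln(F/S)/T
ln(335.1/336.7) = ln(0.995248) = -0.004763
(r − q) = -0.004763 / (169/365) = -0.010287
r = ln(F/S)/T + q = -0.010287 + 0.0405 = 0.030213
r = 3.02%

3.02%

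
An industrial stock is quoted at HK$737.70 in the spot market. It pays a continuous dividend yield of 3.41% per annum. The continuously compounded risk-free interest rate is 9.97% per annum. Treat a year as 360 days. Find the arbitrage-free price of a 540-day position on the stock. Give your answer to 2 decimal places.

F = S·e^((r − q)T) = 737.70 · e^((0.0997 − 0.0341) × 540/360)
= 737.70 · e^0.098400 = 737.70 × 1.103404
F = HK$813.98

HK$813.98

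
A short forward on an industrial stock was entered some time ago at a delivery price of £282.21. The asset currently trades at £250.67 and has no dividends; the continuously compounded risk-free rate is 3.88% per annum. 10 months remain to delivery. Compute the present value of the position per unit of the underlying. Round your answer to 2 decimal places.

£22.56

Current fair forward for the remaining 10 months: F = S·e^(r·T), r = 0.0388
F = 250.67 · e^(0.0388 × 10/12) = 250.67 × 1.032862 = 258.9075
Value of long forward = (F − K)·e^(−rT) = (258.9075 − 282.21) · e^(−0.0388·10/12)
= -23.3025 × 0.968184 = -22.56
Short position value = −(long value) = £22.56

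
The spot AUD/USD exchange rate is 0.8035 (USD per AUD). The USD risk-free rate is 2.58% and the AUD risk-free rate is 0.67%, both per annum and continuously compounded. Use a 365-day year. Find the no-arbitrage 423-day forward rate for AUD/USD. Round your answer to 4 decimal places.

0.8215

F = S·e^((r_USD − r_AUD)T) = 0.8035 · e^((0.0258 − 0.0067) × 423/365)
= 0.8035 · e^0.022135 = 0.8035 × 1.022382
F = 0.8215 USD per AUD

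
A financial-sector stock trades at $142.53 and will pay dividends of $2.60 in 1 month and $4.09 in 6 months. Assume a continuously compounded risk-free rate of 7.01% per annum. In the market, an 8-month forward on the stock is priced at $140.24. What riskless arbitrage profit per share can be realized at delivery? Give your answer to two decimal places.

PV(dividends) I = 2.60·e^(−0.0701·1/12) + 4.09·e^(−0.0701·6/12) = 6.5340
Fair forward F* = (S − I)·e^(rT) = (142.53 − 6.5340)·e^0.046733 = 135.9960 × 1.047842 = 142.5023
Market $140.24 < fair 142.5023: forward underpriced → reverse cash-and-carry (short the stock, invest proceeds at r, pay the dividends, go long the forward).
Profit at T = |F_mkt − F*| = |140.24 − 142.5023| = $2.26 per share

$2.26 per share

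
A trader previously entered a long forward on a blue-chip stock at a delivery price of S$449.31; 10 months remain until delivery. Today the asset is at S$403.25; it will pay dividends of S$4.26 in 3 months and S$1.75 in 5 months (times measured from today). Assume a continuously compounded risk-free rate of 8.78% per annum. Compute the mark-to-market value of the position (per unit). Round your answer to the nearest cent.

PV(remaining dividends) I = 4.26·e^(−0.0878·3/12) + 1.75·e^(−0.0878·5/12) = 5.8546
Current forward F = (S − I)·e^(rT) = (403.25 − 5.8546)·e^(0.0878·10/12) = 397.3954 × 1.075910 = 427.5617
Value (long) = (F − K)·e^(−rT) = (427.5617 − 449.31) × 0.929446 = -20.2139
Value = -S$20.21

-S$20.21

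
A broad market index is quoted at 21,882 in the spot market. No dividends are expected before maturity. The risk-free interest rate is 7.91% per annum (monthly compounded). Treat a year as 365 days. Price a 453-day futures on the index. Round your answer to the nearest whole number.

F = S · (1+r/12)^(12T)
= 21882 × 1.102796
F = 24,131

24,131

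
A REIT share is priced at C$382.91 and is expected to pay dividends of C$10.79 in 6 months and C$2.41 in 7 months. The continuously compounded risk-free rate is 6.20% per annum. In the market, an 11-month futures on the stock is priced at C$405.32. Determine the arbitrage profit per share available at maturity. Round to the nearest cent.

C$13.55 per share

PV(dividends) I = 10.79·e^(−0.0620·6/12) + 2.41·e^(−0.0620·7/12) = 12.7850
Fair futures F* = (S − I)·e^(rT) = (382.91 − 12.7850)·e^0.056833 = 370.1250 × 1.058479 = 391.7695
Market C$405.32 > fair 391.7695: forward overpriced → cash-and-carry (borrow at r, buy the stock and collect the dividends, short the forward).
Profit at T = |F_mkt − F*| = |405.32 − 391.7695| = C$13.55 per share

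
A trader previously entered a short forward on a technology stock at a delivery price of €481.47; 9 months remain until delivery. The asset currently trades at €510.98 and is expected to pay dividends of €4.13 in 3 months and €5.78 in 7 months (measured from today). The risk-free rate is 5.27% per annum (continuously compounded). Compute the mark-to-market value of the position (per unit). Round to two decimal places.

-€38.49

PV(remaining dividends) I = 4.13·e^(−0.0527·3/12) + 5.78·e^(−0.0527·7/12) = 9.6810
Current forward F = (S − I)·e^(rT) = (510.98 − 9.6810)·e^(0.0527·9/12) = 501.2990 × 1.040317 = 521.5099
Value (long) = (F − K)·e^(−rT) = (521.5099 − 481.47) × 0.961246 = 38.4882
Short position value = −(long value) = -€38.49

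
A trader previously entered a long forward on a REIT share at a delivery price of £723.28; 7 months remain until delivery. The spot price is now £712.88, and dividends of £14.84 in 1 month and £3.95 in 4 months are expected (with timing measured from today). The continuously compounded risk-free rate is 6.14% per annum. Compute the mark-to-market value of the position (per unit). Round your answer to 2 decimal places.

PV(remaining dividends) I = 14.84·e^(−0.0614·1/12) + 3.95·e^(−0.0614·4/12) = 18.6342
Current forward F = (S − I)·e^(rT) = (712.88 − 18.6342)·e^(0.0614·7/12) = 694.2458 × 1.036466 = 719.5622
Value (long) = (F − K)·e^(−rT) = (719.5622 − 723.28) × 0.964817 = -3.5870
Value = -£3.59

-£3.59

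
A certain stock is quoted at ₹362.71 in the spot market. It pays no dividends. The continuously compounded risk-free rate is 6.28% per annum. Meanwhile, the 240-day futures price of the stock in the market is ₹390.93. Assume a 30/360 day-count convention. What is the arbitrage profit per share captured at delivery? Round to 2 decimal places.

Fair futures: F* = S·e^(carry·T), with carry = r = 0.0628
F* = 362.71 · e^(0.0628 × 240/360) = 362.71 · e^0.041867 = 362.71 × 1.042756 = ₹378.2180
Market ₹390.93 > fair ₹378.2180: forward overpriced → cash-and-carry (buy spot, short the forward).
At maturity, profit = |F_mkt − F*| = |390.93 − 378.2180| = ₹12.71 per share

₹12.71 per share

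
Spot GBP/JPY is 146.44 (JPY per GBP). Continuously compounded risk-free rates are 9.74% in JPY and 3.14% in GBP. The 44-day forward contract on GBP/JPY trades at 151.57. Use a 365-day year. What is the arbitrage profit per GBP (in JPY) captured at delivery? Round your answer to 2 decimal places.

Fair forward: F* = S·e^(carry·T), with carry = (r_JPY − r_GBP) = 0.0974 − 0.0314 = 0.0660
F* = 146.44 · e^(0.0660 × 44/365) = 146.44 · e^0.007956 = 146.44 × 1.007988 = 147.6098
Market 151.57 > fair 147.6098: forward overpriced → cash-and-carry (buy spot, short the forward).
At maturity, profit = |F_mkt − F*| = |151.57 − 147.6098| = 3.96 per GBP (in JPY)

3.96 per GBP (in JPY)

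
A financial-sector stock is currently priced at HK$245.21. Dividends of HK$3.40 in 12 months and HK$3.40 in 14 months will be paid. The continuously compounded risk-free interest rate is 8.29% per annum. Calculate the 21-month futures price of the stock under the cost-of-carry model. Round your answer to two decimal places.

HK$276.31

PV(dividends) I = 3.40·e^(−0.0829·12/12) + 3.40·e^(−0.0829·14/12)
I = 3.1295 + 3.0866 = 6.2161
F = (S − I)·e^(rT) = (245.21 − 6.2161) · e^(0.0829·21/12)
= 238.9939 · e^0.145075 = 238.9939 × 1.156126 = HK$276.31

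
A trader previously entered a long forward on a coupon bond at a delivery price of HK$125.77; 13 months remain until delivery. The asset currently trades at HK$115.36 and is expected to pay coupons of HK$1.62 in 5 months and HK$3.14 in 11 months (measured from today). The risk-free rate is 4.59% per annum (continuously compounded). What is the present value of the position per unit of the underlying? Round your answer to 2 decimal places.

-HK$8.91

PV(remaining coupons) I = 1.62·e^(−0.0459·5/12) + 3.14·e^(−0.0459·11/12) = 4.5999
Current forward F = (S − I)·e^(rT) = (115.36 − 4.5999)·e^(0.0459·13/12) = 110.7601 × 1.050982 = 116.4069
Value (long) = (F − K)·e^(−rT) = (116.4069 − 125.77) × 0.951491 = -8.9089
Value = -HK$8.91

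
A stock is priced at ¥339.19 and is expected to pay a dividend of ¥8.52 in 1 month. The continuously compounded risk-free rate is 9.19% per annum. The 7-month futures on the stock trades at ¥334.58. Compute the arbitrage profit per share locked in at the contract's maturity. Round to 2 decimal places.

¥14.37 per share

PV(dividends) I = 8.52·e^(−0.0919·1/12) = 8.4550
Fair futures F* = (S − I)·e^(rT) = (339.19 − 8.4550)·e^0.053608 = 330.7350 × 1.055071 = 348.9489
Market ¥334.58 < fair 348.9489: forward underpriced → reverse cash-and-carry (short the stock, invest proceeds at r, pay the dividends, go long the forward).
Profit at T = |F_mkt − F*| = |334.58 − 348.9489| = ¥14.37 per share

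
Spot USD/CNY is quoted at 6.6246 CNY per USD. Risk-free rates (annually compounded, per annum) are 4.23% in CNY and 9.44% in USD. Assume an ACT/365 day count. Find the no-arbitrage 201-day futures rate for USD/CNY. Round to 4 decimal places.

6.4490

By covered interest parity, F = S · (1+r_CNY)^T / (1+r_USD)^T
= 6.6246 × 1.023077 / 1.050930 = 6.6246 × 0.973497
F = 6.4490 CNY per USD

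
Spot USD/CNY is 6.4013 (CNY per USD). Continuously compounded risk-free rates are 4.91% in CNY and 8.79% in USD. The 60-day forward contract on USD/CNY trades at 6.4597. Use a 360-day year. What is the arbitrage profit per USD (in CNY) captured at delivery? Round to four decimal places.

0.0997 per USD (in CNY)

Fair forward: F* = S·e^(carry·T), with carry = (r_CNY − r_USD) = 0.0491 − 0.0879 = -0.0388
F* = 6.4013 · e^(-0.0388 × 60/360) = 6.4013 · e^-0.006467 = 6.4013 × 0.993554 = 6.3600
Market 6.4597 > fair 6.3600: forward overpriced → cash-and-carry (buy spot, short the forward).
At maturity, profit = |F_mkt − F*| = |6.4597 − 6.3600| = 0.0997 per USD (in CNY)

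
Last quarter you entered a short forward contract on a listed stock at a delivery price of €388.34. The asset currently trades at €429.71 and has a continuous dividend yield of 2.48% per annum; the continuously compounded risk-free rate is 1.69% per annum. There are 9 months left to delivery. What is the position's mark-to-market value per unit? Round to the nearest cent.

-€38.34

Current fair forward for the remaining 9 months: F = S·e^((r − q)·T), (r − q) = 0.0169 − 0.0248 = -0.0079
F = 429.71 · e^(-0.0079 × 9/12) = 429.71 × 0.994093 = 427.1717
Value of long forward = (F − K)·e^(−rT) = (427.1717 − 388.34) · e^(−0.0169·9/12)
= 38.8317 × 0.987405 = 38.34
Short position value = −(long value) = -€38.34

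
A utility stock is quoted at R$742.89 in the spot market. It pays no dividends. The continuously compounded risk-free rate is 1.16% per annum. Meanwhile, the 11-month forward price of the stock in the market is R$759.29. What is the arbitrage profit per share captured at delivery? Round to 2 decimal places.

Fair forward: F* = S·e^(carry·T), with carry = r = 0.0116
F* = 742.89 · e^(0.0116 × 11/12) = 742.89 · e^0.010633 = 742.89 × 1.010690 = R$750.8315
Market R$759.29 > fair R$750.8315: forward overpriced → cash-and-carry (buy spot, short the forward).
At maturity, profit = |F_mkt − F*| = |759.29 − 750.8315| = R$8.46 per share

R$8.46 per share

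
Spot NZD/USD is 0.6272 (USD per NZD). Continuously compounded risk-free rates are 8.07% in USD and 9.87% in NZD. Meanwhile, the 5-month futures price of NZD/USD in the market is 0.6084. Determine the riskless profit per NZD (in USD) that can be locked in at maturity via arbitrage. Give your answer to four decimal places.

Fair futures: F* = S·e^(carry·T), with carry = (r_USD − r_NZD) = 0.0807 − 0.0987 = -0.0180
F* = 0.6272 · e^(-0.0180 × 5/12) = 0.6272 · e^-0.007500 = 0.6272 × 0.992528 = 0.6225
Market 0.6084 < fair 0.6225: forward underpriced → reverse cash-and-carry (short spot, go long the forward).
At maturity, profit = |F_mkt − F*| = |0.6084 − 0.6225| = 0.0141 per NZD (in USD)

0.0141 per NZD (in USD)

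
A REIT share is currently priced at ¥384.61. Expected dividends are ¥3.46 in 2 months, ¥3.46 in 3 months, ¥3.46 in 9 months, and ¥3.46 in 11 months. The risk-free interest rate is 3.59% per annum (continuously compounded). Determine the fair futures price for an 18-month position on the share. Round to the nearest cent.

¥391.55

PV(dividends) I = 3.46·e^(−0.0359·2/12) + 3.46·e^(−0.0359·3/12) + 3.46·e^(−0.0359·9/12) + 3.46·e^(−0.0359·11/12)
I = 3.4394 + 3.4291 + 3.3681 + 3.3480 = 13.5846
F = (S − I)·e^(rT) = (384.61 − 13.5846) · e^(0.0359·18/12)
= 371.0254 · e^0.053850 = 371.0254 × 1.055326 = ¥391.55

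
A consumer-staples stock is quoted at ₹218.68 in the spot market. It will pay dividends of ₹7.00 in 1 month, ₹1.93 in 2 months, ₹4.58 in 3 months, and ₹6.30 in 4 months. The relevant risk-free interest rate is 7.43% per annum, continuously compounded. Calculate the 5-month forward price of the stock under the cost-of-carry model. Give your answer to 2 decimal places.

PV(dividends) I = 7.00·e^(−0.0743·1/12) + 1.93·e^(−0.0743·2/12) + 4.58·e^(−0.0743·3/12) + 6.30·e^(−0.0743·4/12)
I = 6.9568 + 1.9062 + 4.4957 + 6.1459 = 19.5046
F = (S − I)·e^(rT) = (218.68 − 19.5046) · e^(0.0743·5/12)
= 199.1754 · e^0.030958 = 199.1754 × 1.031442 = ₹205.44

₹205.44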